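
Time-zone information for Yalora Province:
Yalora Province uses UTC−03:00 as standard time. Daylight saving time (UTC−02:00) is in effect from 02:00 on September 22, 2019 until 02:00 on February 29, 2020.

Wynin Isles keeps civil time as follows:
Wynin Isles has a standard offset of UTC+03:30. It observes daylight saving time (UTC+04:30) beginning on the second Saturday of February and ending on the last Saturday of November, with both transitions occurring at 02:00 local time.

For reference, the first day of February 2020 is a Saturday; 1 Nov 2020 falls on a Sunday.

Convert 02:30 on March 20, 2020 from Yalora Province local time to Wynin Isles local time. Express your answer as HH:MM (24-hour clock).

10:00

March 20, 2020 does not fall between 22 September 2019 and 29 February 2020, so daylight saving is not in effect and Yalora Province is at UTC−03:00.
02:30 Yalora Province + 3h = 05:30 UTC.
1 February 2020 is a Saturday, so the first Saturday is February 1 and the second is February 8.
1 November 2020 is a Sunday, so Saturdays fall on 7, 14, 21, 28; the last is November 28.
At the standard offset (UTC+03:30), 05:30 UTC + 3h30m = 09:00 Wynin Isles standard time.
Daylight saving runs 8 February – 28 November; the standard-time date in Wynin Isles, March 20, 2020, is inside that window, so Wynin Isles is at UTC+04:30.
05:30 UTC + 4h30m = 10:00 Wynin Isles.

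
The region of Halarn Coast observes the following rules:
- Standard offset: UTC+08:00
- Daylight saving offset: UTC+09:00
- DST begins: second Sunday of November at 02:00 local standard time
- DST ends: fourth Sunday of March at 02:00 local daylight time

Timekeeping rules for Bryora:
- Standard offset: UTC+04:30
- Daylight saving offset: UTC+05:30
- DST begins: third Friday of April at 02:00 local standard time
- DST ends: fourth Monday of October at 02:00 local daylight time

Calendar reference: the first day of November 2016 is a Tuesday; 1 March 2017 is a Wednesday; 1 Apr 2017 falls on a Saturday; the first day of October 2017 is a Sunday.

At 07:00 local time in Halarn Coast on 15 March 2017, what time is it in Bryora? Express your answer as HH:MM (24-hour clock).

02:30

1 November 2016 is a Tuesday, so the first Sunday is November 6 and the second is November 13.
1 March 2017 is a Wednesday, so the first Sunday is March 5 and the fourth is March 26.
15 March 2017 falls between 13 November 2016 and 26 March 2017, so daylight saving is in effect and Halarn Coast is at UTC+09:00.
07:00 Halarn Coast − 9h = 22:00 UTC (rolling into the previous day, 14 March 2017).
1 April 2017 is a Saturday, so the first Friday is April 7 and the third is April 21.
1 October 2017 is a Sunday, so the first Monday is October 2 and the fourth is October 23.
At the standard offset (UTC+04:30), 22:00 UTC + 4h30m = 02:30 Bryora standard time (rolling into the next day, 15 March 2017).
Daylight saving runs 21 April – 23 October; the standard-time date in Bryora, 15 March 2017, is outside that window, so Bryora is on standard time at UTC+04:30.
22:00 UTC + 4h30m = 02:30 Bryora (rolling into the next day, 15 March 2017).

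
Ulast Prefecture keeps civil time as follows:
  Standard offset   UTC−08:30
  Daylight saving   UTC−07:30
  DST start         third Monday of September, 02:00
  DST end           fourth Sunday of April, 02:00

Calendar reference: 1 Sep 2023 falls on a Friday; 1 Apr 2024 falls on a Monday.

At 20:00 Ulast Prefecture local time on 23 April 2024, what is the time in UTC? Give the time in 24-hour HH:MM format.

1 September 2023 is a Friday, so the first Monday is September 4 and the third is September 18.
1 April 2024 is a Monday, so the first Sunday is April 7 and the fourth is April 28.
23 April 2024 falls between 18 September 2023 and 28 April 2024, so daylight saving is in effect and Ulast Prefecture is at UTC−07:30.
20:00 local + 7h30m = 03:30 UTC (rolling into the next day, 24 April 2024).

03:30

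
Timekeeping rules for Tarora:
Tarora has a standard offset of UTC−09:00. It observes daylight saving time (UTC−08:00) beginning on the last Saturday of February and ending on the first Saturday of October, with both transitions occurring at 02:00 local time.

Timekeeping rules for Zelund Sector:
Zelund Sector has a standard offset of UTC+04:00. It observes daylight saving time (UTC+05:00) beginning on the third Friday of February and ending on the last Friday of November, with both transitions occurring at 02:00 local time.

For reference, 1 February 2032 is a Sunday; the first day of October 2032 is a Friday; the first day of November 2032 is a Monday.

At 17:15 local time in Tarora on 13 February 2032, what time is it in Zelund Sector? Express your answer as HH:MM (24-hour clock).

06:15

1 February 2032 is a Sunday, so Saturdays fall on 7, 14, 21, 28; the last is February 28.
1 October 2032 is a Friday, so the first Saturday is October 2.
Daylight saving runs 28 February – 2 October; 13 February 2032 is outside that window, so Tarora is on standard time at UTC−09:00.
17:15 Tarora + 9h = 02:15 UTC (rolling into the next day, 14 February 2032).
1 February 2032 is a Sunday, so the first Friday is February 6 and the third is February 20.
1 November 2032 is a Monday, so Fridays fall on 5, 12, 19, 26; the last is November 26.
At the standard offset (UTC+04:00), 02:15 UTC + 4h = 06:15 Zelund Sector standard time.
Daylight saving runs 20 February – 26 November; the standard-time date in Zelund Sector, 14 February 2032, is outside that window, so Zelund Sector is on standard time at UTC+04:00.
02:15 UTC + 4h = 06:15 Zelund Sector.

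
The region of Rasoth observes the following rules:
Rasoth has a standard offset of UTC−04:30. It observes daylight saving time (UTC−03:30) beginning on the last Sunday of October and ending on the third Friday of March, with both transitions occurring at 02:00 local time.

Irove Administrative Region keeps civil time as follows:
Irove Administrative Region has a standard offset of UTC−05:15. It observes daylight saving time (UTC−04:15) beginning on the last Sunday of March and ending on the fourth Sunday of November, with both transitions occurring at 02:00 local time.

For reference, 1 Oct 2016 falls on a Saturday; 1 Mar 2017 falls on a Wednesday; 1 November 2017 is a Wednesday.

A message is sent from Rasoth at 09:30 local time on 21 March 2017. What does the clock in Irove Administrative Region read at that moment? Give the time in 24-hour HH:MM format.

08:45

1 October 2016 is a Saturday, so Sundays fall on 2, 9, 16, 23, 30; the last is October 30.
1 March 2017 is a Wednesday, so the first Friday is March 3 and the third is March 17.
Daylight saving runs 30 October 2016 – 17 March 2017; 21 March 2017 is outside that window, so Rasoth is on standard time at UTC−04:30.
09:30 Rasoth + 4h30m = 14:00 UTC.
1 March 2017 is a Wednesday, so Sundays fall on 5, 12, 19, 26; the last is March 26.
1 November 2017 is a Wednesday, so the first Sunday is November 5 and the fourth is November 26.
At the standard offset (UTC−05:15), 14:00 UTC − 5h15m = 08:45 Irove Administrative Region standard time.
Daylight saving runs 26 March – 26 November; the standard-time date in Irove Administrative Region, 21 March 2017, is outside that window, so Irove Administrative Region is on standard time at UTC−05:15.
14:00 UTC − 5h15m = 08:45 Irove Administrative Region.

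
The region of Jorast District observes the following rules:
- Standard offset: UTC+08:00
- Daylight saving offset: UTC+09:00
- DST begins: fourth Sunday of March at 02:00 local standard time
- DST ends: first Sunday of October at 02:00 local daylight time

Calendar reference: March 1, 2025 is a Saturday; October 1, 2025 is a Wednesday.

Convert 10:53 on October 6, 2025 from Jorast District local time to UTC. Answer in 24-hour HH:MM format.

1 March 2025 is a Saturday, so the first Sunday is March 2 and the fourth is March 23.
1 October 2025 is a Wednesday, so the first Sunday is October 5.
Daylight saving runs 23 March – 5 October; October 6, 2025 is outside that window, so Jorast District is on standard time at UTC+08:00.
10:53 local − 8h = 02:53 UTC.

02:53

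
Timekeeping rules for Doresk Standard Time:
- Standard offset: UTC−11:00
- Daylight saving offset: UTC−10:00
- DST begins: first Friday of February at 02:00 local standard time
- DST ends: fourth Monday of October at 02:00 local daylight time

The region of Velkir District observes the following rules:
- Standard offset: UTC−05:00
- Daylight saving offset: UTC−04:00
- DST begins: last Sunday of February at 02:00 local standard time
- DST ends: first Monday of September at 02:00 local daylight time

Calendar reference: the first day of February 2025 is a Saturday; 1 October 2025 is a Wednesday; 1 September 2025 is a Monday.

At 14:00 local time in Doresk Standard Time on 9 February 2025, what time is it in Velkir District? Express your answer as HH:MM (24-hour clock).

19:00

1 February 2025 is a Saturday, so the first Friday is February 7.
1 October 2025 is a Wednesday, so the first Monday is October 6 and the fourth is October 27.
9 February 2025 lies within the daylight-saving period (7 February – 27 October), so Doresk Standard Time is on daylight time, UTC−10:00.
14:00 Doresk Standard Time + 10h = 00:00 UTC (rolling into the next day, 10 February 2025).
1 February 2025 is a Saturday, so Sundays fall on 2, 9, 16, 23; the last is February 23.
1 September 2025 is a Monday, so the first Monday is September 1.
At the standard offset (UTC−05:00), 00:00 UTC − 5h = 19:00 Velkir District standard time (rolling into the previous day, 9 February 2025).
Daylight saving runs 23 February – 1 September; the standard-time date in Velkir District, 9 February 2025, is outside that window, so Velkir District is on standard time at UTC−05:00.
00:00 UTC − 5h = 19:00 Velkir District (rolling into the previous day, 9 February 2025).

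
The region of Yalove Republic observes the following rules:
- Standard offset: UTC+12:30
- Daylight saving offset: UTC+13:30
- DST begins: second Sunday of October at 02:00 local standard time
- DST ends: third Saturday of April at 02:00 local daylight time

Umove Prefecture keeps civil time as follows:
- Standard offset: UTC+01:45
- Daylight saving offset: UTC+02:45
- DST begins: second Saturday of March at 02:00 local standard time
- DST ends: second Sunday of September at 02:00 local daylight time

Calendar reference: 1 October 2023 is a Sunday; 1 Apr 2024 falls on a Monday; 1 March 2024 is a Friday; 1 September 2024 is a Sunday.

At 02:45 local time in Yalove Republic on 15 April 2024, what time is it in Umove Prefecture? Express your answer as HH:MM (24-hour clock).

1 October 2023 is a Sunday, so the first Sunday is October 1 and the second is October 8.
1 April 2024 is a Monday, so the first Saturday is April 6 and the third is April 20.
15 April 2024 lies within the daylight-saving period (8 October 2023 – 20 April 2024), so Yalove Republic is on daylight time, UTC+13:30.
02:45 Yalove Republic − 13h30m = 13:15 UTC (rolling into the previous day, 14 April 2024).
1 March 2024 is a Friday, so the first Saturday is March 2 and the second is March 9.
1 September 2024 is a Sunday, so the first Sunday is September 1 and the second is September 8.
At the standard offset (UTC+01:45), 13:15 UTC + 1h45m = 15:00 Umove Prefecture standard time.
The standard-time date in Umove Prefecture, 14 April 2024, falls between 9 March and 8 September, so daylight saving is in effect and Umove Prefecture is at UTC+02:45.
13:15 UTC + 2h45m = 16:00 Umove Prefecture.

16:00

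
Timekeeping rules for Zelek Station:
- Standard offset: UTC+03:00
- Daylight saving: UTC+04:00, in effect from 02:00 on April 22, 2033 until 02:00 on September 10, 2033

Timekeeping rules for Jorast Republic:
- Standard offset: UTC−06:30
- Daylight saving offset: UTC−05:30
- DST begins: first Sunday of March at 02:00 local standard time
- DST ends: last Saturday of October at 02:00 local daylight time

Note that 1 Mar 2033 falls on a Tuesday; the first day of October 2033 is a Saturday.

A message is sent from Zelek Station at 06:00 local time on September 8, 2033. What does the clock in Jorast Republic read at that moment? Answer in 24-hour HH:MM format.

20:30

September 8, 2033 lies within the daylight-saving period (22 April – 10 September), so Zelek Station is on daylight time, UTC+04:00.
06:00 Zelek Station − 4h = 02:00 UTC.
1 March 2033 is a Tuesday, so the first Sunday is March 6.
1 October 2033 is a Saturday, so Saturdays fall on 1, 8, 15, 22, 29; the last is October 29.
At the standard offset (UTC−06:30), 02:00 UTC − 6h30m = 19:30 Jorast Republic standard time (rolling into the previous day, 7 September 2033).
The standard-time date in Jorast Republic, September 7, 2033, falls between 6 March and 29 October, so daylight saving is in effect and Jorast Republic is at UTC−05:30.
02:00 UTC − 5h30m = 20:30 Jorast Republic (rolling into the previous day, 7 September 2033).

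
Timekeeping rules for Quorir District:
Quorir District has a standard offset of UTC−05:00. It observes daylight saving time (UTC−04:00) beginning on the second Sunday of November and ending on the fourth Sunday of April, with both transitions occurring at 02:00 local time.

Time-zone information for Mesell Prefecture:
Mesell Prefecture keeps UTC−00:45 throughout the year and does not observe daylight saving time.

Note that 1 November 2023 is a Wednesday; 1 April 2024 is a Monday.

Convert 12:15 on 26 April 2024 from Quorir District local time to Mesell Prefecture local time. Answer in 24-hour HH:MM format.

15:30

1 November 2023 is a Wednesday, so the first Sunday is November 5 and the second is November 12.
1 April 2024 is a Monday, so the first Sunday is April 7 and the fourth is April 28.
Daylight saving runs 12 November 2023 – 28 April 2024; 26 April 2024 is inside that window, so Quorir District is at UTC−04:00.
12:15 Quorir District + 4h = 16:15 UTC.
Mesell Prefecture has no daylight saving, so its offset is UTC−00:45 year-round.
16:15 UTC − 0h45m = 15:30 Mesell Prefecture.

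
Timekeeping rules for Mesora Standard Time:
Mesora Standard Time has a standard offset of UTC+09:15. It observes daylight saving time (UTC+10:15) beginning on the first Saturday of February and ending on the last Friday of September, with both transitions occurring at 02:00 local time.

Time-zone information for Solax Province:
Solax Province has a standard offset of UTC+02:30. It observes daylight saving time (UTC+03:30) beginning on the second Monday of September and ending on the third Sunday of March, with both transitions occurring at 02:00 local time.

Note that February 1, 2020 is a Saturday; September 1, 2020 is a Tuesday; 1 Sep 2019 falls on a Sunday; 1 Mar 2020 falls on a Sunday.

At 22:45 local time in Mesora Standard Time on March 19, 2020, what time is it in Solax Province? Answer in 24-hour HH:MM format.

1 February 2020 is a Saturday, so the first Saturday is February 1.
1 September 2020 is a Tuesday, so Fridays fall on 4, 11, 18, 25; the last is September 25.
March 19, 2020 lies within the daylight-saving period (1 February – 25 September), so Mesora Standard Time is on daylight time, UTC+10:15.
22:45 Mesora Standard Time − 10h15m = 12:30 UTC.
1 September 2019 is a Sunday, so the first Monday is September 2 and the second is September 9.
1 March 2020 is a Sunday, so the first Sunday is March 1 and the third is March 15.
At the standard offset (UTC+02:30), 12:30 UTC + 2h30m = 15:00 Solax Province standard time.
The standard-time date in Solax Province, March 19, 2020, does not fall between 9 September 2019 and 15 March 2020, so daylight saving is not in effect and Solax Province is at UTC+02:30.
12:30 UTC + 2h30m = 15:00 Solax Province.

15:00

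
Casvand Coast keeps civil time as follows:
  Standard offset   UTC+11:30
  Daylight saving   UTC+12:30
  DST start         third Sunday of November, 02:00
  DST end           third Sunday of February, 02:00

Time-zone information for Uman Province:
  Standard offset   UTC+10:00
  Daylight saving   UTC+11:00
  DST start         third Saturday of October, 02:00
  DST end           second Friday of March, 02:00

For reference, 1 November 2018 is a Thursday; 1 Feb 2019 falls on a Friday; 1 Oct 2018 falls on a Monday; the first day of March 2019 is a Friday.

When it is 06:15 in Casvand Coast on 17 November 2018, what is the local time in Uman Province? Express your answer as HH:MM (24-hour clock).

05:45

1 November 2018 is a Thursday, so the first Sunday is November 4 and the third is November 18.
1 February 2019 is a Friday, so the first Sunday is February 3 and the third is February 17.
17 November 2018 is outside the daylight-saving period (18 November 2018 – 17 February 2019), so Casvand Coast is on standard time, UTC+11:30.
06:15 Casvand Coast − 11h30m = 18:45 UTC (rolling into the previous day, 16 November 2018).
1 October 2018 is a Monday, so the first Saturday is October 6 and the third is October 20.
1 March 2019 is a Friday, so the first Friday is March 1 and the second is March 8.
At the standard offset (UTC+10:00), 18:45 UTC + 10h = 04:45 Uman Province standard time (rolling into the next day, 17 November 2018).
Daylight saving runs 20 October 2018 – 8 March 2019; the standard-time date in Uman Province, 17 November 2018, is inside that window, so Uman Province is at UTC+11:00.
18:45 UTC + 11h = 05:45 Uman Province (rolling into the next day, 17 November 2018).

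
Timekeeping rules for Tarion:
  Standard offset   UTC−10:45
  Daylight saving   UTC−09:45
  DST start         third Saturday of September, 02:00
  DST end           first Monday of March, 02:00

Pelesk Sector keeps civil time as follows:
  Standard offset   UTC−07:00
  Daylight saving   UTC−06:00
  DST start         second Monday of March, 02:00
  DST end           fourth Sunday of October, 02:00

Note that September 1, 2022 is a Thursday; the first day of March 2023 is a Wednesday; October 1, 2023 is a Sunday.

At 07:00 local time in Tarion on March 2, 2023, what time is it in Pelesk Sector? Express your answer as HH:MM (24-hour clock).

09:45

1 September 2022 is a Thursday, so the first Saturday is September 3 and the third is September 17.
1 March 2023 is a Wednesday, so the first Monday is March 6.
March 2, 2023 lies within the daylight-saving period (17 September 2022 – 6 March 2023), so Tarion is on daylight time, UTC−09:45.
07:00 Tarion + 9h45m = 16:45 UTC.
1 March 2023 is a Wednesday, so the first Monday is March 6 and the second is March 13.
1 October 2023 is a Sunday, so the first Sunday is October 1 and the fourth is October 22.
At the standard offset (UTC−07:00), 16:45 UTC − 7h = 09:45 Pelesk Sector standard time.
The standard-time date in Pelesk Sector, March 2, 2023, does not fall between 13 March and 22 October, so daylight saving is not in effect and Pelesk Sector is at UTC−07:00.
16:45 UTC − 7h = 09:45 Pelesk Sector.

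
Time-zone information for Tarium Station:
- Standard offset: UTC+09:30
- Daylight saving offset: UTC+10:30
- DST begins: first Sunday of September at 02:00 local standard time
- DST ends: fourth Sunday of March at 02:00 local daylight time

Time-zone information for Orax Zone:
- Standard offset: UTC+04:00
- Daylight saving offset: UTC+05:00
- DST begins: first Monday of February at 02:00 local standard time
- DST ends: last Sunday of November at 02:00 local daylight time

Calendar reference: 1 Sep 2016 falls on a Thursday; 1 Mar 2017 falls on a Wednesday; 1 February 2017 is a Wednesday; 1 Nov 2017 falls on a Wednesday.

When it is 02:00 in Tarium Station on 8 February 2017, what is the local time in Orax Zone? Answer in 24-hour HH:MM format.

20:30

1 September 2016 is a Thursday, so the first Sunday is September 4.
1 March 2017 is a Wednesday, so the first Sunday is March 5 and the fourth is March 26.
8 February 2017 falls between 4 September 2016 and 26 March 2017, so daylight saving is in effect and Tarium Station is at UTC+10:30.
02:00 Tarium Station − 10h30m = 15:30 UTC (rolling into the previous day, 7 February 2017).
1 February 2017 is a Wednesday, so the first Monday is February 6.
1 November 2017 is a Wednesday, so Sundays fall on 5, 12, 19, 26; the last is November 26.
At the standard offset (UTC+04:00), 15:30 UTC + 4h = 19:30 Orax Zone standard time.
The standard-time date in Orax Zone, 7 February 2017, lies within the daylight-saving period (6 February – 26 November), so Orax Zone is on daylight time, UTC+05:00.
15:30 UTC + 5h = 20:30 Orax Zone.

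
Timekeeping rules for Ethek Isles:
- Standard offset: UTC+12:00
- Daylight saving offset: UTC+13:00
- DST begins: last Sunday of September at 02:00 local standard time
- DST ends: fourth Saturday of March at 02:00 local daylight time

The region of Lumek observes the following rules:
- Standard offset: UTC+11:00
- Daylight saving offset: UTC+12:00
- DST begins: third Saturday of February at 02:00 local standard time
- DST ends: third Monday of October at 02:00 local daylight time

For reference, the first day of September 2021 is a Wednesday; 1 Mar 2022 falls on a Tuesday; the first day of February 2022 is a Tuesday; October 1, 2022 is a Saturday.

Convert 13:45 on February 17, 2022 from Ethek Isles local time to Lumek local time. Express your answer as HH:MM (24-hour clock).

11:45

1 September 2021 is a Wednesday, so Sundays fall on 5, 12, 19, 26; the last is September 26.
1 March 2022 is a Tuesday, so the first Saturday is March 5 and the fourth is March 26.
February 17, 2022 lies within the daylight-saving period (26 September 2021 – 26 March 2022), so Ethek Isles is on daylight time, UTC+13:00.
13:45 Ethek Isles − 13h = 00:45 UTC.
1 February 2022 is a Tuesday, so the first Saturday is February 5 and the third is February 19.
1 October 2022 is a Saturday, so the first Monday is October 3 and the third is October 17.
At the standard offset (UTC+11:00), 00:45 UTC + 11h = 11:45 Lumek standard time.
The standard-time date in Lumek, February 17, 2022, is outside the daylight-saving period (19 February – 17 October), so Lumek is on standard time, UTC+11:00.
00:45 UTC + 11h = 11:45 Lumek.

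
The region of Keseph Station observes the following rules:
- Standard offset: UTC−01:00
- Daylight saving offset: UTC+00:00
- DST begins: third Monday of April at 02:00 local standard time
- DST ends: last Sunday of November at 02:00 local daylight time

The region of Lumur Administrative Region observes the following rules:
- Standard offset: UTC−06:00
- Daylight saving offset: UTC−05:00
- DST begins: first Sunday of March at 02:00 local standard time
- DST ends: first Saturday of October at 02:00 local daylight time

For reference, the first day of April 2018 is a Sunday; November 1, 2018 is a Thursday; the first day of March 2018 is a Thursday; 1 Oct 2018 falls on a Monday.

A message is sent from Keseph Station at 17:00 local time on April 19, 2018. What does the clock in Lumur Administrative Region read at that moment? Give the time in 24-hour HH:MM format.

1 April 2018 is a Sunday, so the first Monday is April 2 and the third is April 16.
1 November 2018 is a Thursday, so Sundays fall on 4, 11, 18, 25; the last is November 25.
Daylight saving runs 16 April – 25 November; April 19, 2018 is inside that window, so Keseph Station is at UTC+00:00.
17:00 Keseph Station − 0h = 17:00 UTC.
1 March 2018 is a Thursday, so the first Sunday is March 4.
1 October 2018 is a Monday, so the first Saturday is October 6.
At the standard offset (UTC−06:00), 17:00 UTC − 6h = 11:00 Lumur Administrative Region standard time.
Daylight saving runs 4 March – 6 October; the standard-time date in Lumur Administrative Region, April 19, 2018, is inside that window, so Lumur Administrative Region is at UTC−05:00.
17:00 UTC − 5h = 12:00 Lumur Administrative Region.

12:00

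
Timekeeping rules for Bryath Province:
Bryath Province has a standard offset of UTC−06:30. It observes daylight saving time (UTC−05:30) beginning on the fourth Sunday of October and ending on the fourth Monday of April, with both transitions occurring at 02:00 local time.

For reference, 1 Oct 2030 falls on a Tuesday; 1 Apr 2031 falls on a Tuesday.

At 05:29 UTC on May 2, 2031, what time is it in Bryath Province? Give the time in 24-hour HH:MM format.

1 October 2030 is a Tuesday, so the first Sunday is October 6 and the fourth is October 27.
1 April 2031 is a Tuesday, so the first Monday is April 7 and the fourth is April 28.
At the standard offset (UTC−06:30), 05:29 UTC − 6h30m = 22:59 Bryath Province standard time (rolling into the previous day, 1 May 2031).
The standard-time date in Bryath Province, May 1, 2031, does not fall between 27 October 2030 and 28 April 2031, so daylight saving is not in effect and Bryath Province is at UTC−06:30.
05:29 UTC − 6h30m = 22:59 local (rolling into the previous day, 1 May 2031).

22:59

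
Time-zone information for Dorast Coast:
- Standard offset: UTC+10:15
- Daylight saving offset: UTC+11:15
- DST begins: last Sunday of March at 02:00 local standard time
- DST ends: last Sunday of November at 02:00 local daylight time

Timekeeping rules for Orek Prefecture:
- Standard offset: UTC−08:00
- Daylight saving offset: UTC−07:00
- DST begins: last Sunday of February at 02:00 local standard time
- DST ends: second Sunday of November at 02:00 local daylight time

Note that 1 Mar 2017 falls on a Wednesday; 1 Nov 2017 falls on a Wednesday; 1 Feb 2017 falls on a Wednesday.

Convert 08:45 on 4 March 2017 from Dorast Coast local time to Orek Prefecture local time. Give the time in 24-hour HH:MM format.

1 March 2017 is a Wednesday, so Sundays fall on 5, 12, 19, 26; the last is March 26.
1 November 2017 is a Wednesday, so Sundays fall on 5, 12, 19, 26; the last is November 26.
Daylight saving runs 26 March – 26 November; 4 March 2017 is outside that window, so Dorast Coast is on standard time at UTC+10:15.
08:45 Dorast Coast − 10h15m = 22:30 UTC (rolling into the previous day, 3 March 2017).
1 February 2017 is a Wednesday, so Sundays fall on 5, 12, 19, 26; the last is February 26.
1 November 2017 is a Wednesday, so the first Sunday is November 5 and the second is November 12.
At the standard offset (UTC−08:00), 22:30 UTC − 8h = 14:30 Orek Prefecture standard time.
The standard-time date in Orek Prefecture, 3 March 2017, falls between 26 February and 12 November, so daylight saving is in effect and Orek Prefecture is at UTC−07:00.
22:30 UTC − 7h = 15:30 Orek Prefecture.

15:30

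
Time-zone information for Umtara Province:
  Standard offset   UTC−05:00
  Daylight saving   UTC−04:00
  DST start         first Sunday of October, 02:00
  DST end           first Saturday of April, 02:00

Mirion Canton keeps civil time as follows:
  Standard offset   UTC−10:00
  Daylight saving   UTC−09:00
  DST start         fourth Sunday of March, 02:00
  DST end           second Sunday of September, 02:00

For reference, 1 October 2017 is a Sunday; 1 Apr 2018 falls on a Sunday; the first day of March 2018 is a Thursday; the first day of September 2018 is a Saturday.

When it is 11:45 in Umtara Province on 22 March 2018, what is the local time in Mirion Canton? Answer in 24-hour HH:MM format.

1 October 2017 is a Sunday, so the first Sunday is October 1.
1 April 2018 is a Sunday, so the first Saturday is April 7.
22 March 2018 falls between 1 October 2017 and 7 April 2018, so daylight saving is in effect and Umtara Province is at UTC−04:00.
11:45 Umtara Province + 4h = 15:45 UTC.
1 March 2018 is a Thursday, so the first Sunday is March 4 and the fourth is March 25.
1 September 2018 is a Saturday, so the first Sunday is September 2 and the second is September 9.
At the standard offset (UTC−10:00), 15:45 UTC − 10h = 05:45 Mirion Canton standard time.
The standard-time date in Mirion Canton, 22 March 2018, does not fall between 25 March and 9 September, so daylight saving is not in effect and Mirion Canton is at UTC−10:00.
15:45 UTC − 10h = 05:45 Mirion Canton.

05:45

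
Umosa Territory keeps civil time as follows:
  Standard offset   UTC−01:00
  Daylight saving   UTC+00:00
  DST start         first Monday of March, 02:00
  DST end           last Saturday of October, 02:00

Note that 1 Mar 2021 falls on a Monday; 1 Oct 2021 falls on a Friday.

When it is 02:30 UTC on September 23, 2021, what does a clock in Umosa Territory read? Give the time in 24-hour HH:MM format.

1 March 2021 is a Monday, so the first Monday is March 1.
1 October 2021 is a Friday, so Saturdays fall on 2, 9, 16, 23, 30; the last is October 30.
At the standard offset (UTC−01:00), 02:30 UTC − 1h = 01:30 Umosa Territory standard time.
Daylight saving runs 1 March – 30 October; the standard-time date in Umosa Territory, September 23, 2021, is inside that window, so Umosa Territory is at UTC+00:00.
02:30 UTC + 0h = 02:30 local.

02:30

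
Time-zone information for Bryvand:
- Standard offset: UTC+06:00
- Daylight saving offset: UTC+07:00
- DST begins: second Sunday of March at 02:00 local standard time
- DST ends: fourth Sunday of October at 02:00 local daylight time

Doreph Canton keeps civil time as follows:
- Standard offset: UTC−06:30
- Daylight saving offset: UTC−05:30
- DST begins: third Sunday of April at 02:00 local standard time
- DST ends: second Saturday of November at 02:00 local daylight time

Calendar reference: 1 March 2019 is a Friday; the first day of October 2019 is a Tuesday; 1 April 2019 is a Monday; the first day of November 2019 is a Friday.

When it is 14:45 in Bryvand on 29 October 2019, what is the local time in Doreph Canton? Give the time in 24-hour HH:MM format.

03:15

1 March 2019 is a Friday, so the first Sunday is March 3 and the second is March 10.
1 October 2019 is a Tuesday, so the first Sunday is October 6 and the fourth is October 27.
Daylight saving runs 10 March – 27 October; 29 October 2019 is outside that window, so Bryvand is on standard time at UTC+06:00.
14:45 Bryvand − 6h = 08:45 UTC.
1 April 2019 is a Monday, so the first Sunday is April 7 and the third is April 21.
1 November 2019 is a Friday, so the first Saturday is November 2 and the second is November 9.
At the standard offset (UTC−06:30), 08:45 UTC − 6h30m = 02:15 Doreph Canton standard time.
The standard-time date in Doreph Canton, 29 October 2019, lies within the daylight-saving period (21 April – 9 November), so Doreph Canton is on daylight time, UTC−05:30.
08:45 UTC − 5h30m = 03:15 Doreph Canton.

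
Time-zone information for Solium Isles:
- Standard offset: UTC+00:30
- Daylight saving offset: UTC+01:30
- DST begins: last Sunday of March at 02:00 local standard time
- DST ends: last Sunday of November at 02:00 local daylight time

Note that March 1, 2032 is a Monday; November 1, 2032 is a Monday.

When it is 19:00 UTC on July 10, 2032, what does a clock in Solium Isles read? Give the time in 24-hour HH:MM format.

1 March 2032 is a Monday, so Sundays fall on 7, 14, 21, 28; the last is March 28.
1 November 2032 is a Monday, so Sundays fall on 7, 14, 21, 28; the last is November 28.
At the standard offset (UTC+00:30), 19:00 UTC + 0h30m = 19:30 Solium Isles standard time.
The standard-time date in Solium Isles, July 10, 2032, falls between 28 March and 28 November, so daylight saving is in effect and Solium Isles is at UTC+01:30.
19:00 UTC + 1h30m = 20:30 local.

20:30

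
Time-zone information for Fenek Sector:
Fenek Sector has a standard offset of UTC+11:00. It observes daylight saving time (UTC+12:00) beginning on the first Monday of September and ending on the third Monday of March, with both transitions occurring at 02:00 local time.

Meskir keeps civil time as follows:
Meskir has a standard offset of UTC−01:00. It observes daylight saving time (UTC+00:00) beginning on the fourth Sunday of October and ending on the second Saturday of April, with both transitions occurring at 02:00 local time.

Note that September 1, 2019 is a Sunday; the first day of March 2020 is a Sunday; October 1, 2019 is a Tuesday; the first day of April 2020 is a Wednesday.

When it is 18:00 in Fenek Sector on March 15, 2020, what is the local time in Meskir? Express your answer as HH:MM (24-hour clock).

1 September 2019 is a Sunday, so the first Monday is September 2.
1 March 2020 is a Sunday, so the first Monday is March 2 and the third is March 16.
Daylight saving runs 2 September 2019 – 16 March 2020; March 15, 2020 is inside that window, so Fenek Sector is at UTC+12:00.
18:00 Fenek Sector − 12h = 06:00 UTC.
1 October 2019 is a Tuesday, so the first Sunday is October 6 and the fourth is October 27.
1 April 2020 is a Wednesday, so the first Saturday is April 4 and the second is April 11.
At the standard offset (UTC−01:00), 06:00 UTC − 1h = 05:00 Meskir standard time.
Daylight saving runs 27 October 2019 – 11 April 2020; the standard-time date in Meskir, March 15, 2020, is inside that window, so Meskir is at UTC+00:00.
06:00 UTC + 0h = 06:00 Meskir.

06:00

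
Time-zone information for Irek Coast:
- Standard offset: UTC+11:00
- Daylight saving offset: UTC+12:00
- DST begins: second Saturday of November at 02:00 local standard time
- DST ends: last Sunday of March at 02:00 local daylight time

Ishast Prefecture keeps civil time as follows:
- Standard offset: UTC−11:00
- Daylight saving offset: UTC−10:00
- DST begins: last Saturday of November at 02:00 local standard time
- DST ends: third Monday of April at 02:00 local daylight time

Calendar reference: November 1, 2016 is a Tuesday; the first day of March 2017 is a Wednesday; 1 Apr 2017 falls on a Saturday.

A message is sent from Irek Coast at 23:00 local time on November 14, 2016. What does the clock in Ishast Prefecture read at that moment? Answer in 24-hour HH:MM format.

1 November 2016 is a Tuesday, so the first Saturday is November 5 and the second is November 12.
1 March 2017 is a Wednesday, so Sundays fall on 5, 12, 19, 26; the last is March 26.
November 14, 2016 falls between 12 November 2016 and 26 March 2017, so daylight saving is in effect and Irek Coast is at UTC+12:00.
23:00 Irek Coast − 12h = 11:00 UTC.
1 November 2016 is a Tuesday, so Saturdays fall on 5, 12, 19, 26; the last is November 26.
1 April 2017 is a Saturday, so the first Monday is April 3 and the third is April 17.
At the standard offset (UTC−11:00), 11:00 UTC − 11h = 00:00 Ishast Prefecture standard time.
The standard-time date in Ishast Prefecture, November 14, 2016, is outside the daylight-saving period (26 November 2016 – 17 April 2017), so Ishast Prefecture is on standard time, UTC−11:00.
11:00 UTC − 11h = 00:00 Ishast Prefecture.

00:00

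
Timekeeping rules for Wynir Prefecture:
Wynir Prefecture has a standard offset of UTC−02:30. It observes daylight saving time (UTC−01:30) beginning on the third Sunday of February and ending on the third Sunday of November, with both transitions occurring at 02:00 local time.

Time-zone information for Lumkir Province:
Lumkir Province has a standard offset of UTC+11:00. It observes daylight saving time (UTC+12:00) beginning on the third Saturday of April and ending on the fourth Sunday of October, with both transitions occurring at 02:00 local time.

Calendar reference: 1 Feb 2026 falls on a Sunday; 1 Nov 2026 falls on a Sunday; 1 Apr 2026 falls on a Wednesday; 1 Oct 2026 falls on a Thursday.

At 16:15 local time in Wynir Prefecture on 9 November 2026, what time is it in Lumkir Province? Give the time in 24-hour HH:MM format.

04:45

1 February 2026 is a Sunday, so the first Sunday is February 1 and the third is February 15.
1 November 2026 is a Sunday, so the first Sunday is November 1 and the third is November 15.
9 November 2026 lies within the daylight-saving period (15 February – 15 November), so Wynir Prefecture is on daylight time, UTC−01:30.
16:15 Wynir Prefecture + 1h30m = 17:45 UTC.
1 April 2026 is a Wednesday, so the first Saturday is April 4 and the third is April 18.
1 October 2026 is a Thursday, so the first Sunday is October 4 and the fourth is October 25.
At the standard offset (UTC+11:00), 17:45 UTC + 11h = 04:45 Lumkir Province standard time (rolling into the next day, 10 November 2026).
Daylight saving runs 18 April – 25 October; the standard-time date in Lumkir Province, 10 November 2026, is outside that window, so Lumkir Province is on standard time at UTC+11:00.
17:45 UTC + 11h = 04:45 Lumkir Province (rolling into the next day, 10 November 2026).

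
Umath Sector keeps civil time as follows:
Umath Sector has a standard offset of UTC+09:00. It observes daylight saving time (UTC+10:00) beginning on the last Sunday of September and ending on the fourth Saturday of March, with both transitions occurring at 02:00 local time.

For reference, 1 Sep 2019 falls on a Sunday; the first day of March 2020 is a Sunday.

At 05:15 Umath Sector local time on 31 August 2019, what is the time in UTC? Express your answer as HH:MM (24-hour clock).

20:15

1 September 2019 is a Sunday, so Sundays fall on 1, 8, 15, 22, 29; the last is September 29.
1 March 2020 is a Sunday, so the first Saturday is March 7 and the fourth is March 28.
Daylight saving runs 29 September 2019 – 28 March 2020; 31 August 2019 is outside that window, so Umath Sector is on standard time at UTC+09:00.
05:15 local − 9h = 20:15 UTC (rolling into the previous day, 30 August 2019).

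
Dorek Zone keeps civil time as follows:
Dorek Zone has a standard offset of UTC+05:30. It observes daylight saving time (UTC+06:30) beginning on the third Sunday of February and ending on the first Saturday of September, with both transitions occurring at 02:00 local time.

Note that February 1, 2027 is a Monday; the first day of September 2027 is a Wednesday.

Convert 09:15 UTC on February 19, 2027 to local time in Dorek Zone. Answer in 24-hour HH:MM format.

1 February 2027 is a Monday, so the first Sunday is February 7 and the third is February 21.
1 September 2027 is a Wednesday, so the first Saturday is September 4.
At the standard offset (UTC+05:30), 09:15 UTC + 5h30m = 14:45 Dorek Zone standard time.
The standard-time date in Dorek Zone, February 19, 2027, is outside the daylight-saving period (21 February – 4 September), so Dorek Zone is on standard time, UTC+05:30.
09:15 UTC + 5h30m = 14:45 local.

14:45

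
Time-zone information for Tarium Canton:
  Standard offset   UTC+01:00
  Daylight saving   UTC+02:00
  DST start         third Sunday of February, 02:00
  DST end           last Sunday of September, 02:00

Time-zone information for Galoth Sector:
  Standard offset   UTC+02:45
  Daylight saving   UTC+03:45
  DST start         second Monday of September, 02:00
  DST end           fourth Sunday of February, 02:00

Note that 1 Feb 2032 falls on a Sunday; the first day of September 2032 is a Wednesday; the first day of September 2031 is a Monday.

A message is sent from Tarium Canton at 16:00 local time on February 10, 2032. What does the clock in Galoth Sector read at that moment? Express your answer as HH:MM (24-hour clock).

18:45

1 February 2032 is a Sunday, so the first Sunday is February 1 and the third is February 15.
1 September 2032 is a Wednesday, so Sundays fall on 5, 12, 19, 26; the last is September 26.
February 10, 2032 does not fall between 15 February and 26 September, so daylight saving is not in effect and Tarium Canton is at UTC+01:00.
16:00 Tarium Canton − 1h = 15:00 UTC.
1 September 2031 is a Monday, so the first Monday is September 1 and the second is September 8.
1 February 2032 is a Sunday, so the first Sunday is February 1 and the fourth is February 22.
At the standard offset (UTC+02:45), 15:00 UTC + 2h45m = 17:45 Galoth Sector standard time.
The standard-time date in Galoth Sector, February 10, 2032, lies within the daylight-saving period (8 September 2031 – 22 February 2032), so Galoth Sector is on daylight time, UTC+03:45.
15:00 UTC + 3h45m = 18:45 Galoth Sector.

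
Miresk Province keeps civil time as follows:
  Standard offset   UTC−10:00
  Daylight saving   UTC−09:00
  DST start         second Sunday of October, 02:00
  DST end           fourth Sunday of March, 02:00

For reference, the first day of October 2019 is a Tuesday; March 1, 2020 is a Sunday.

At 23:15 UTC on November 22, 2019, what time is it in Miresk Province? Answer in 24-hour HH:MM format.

14:15

1 October 2019 is a Tuesday, so the first Sunday is October 6 and the second is October 13.
1 March 2020 is a Sunday, so the first Sunday is March 1 and the fourth is March 22.
At the standard offset (UTC−10:00), 23:15 UTC − 10h = 13:15 Miresk Province standard time.
The standard-time date in Miresk Province, November 22, 2019, falls between 13 October 2019 and 22 March 2020, so daylight saving is in effect and Miresk Province is at UTC−09:00.
23:15 UTC − 9h = 14:15 local.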